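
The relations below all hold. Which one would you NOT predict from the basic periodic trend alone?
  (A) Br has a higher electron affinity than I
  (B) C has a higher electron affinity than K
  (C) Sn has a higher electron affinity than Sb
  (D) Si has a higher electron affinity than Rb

The general trend: electron affinity increases across a period and decreases down a group.
(A) Br (period 4, group 17) vs I (period 5, group 17): the stated order agrees with the simple trend.
(B) C (period 2, group 14) vs K (period 4, group 1): the stated order agrees with the simple trend.
(C) Sn (period 5, group 14) vs Sb (period 5, group 15): the stated order contradicts the simple trend.
(D) Si (period 3, group 14) vs Rb (period 5, group 1): the stated order agrees with the simple trend.
The exception is (C): adding an electron to Sb's half-filled 5p³ is unfavourable, so Sn has the more exothermic EA.

(C)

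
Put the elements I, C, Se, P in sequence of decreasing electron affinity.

I > Se > C > P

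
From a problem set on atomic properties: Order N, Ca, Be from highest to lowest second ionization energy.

N > Be > Ca

Consider each +1 ion: N⁺ still has 4 valence electrons; Ca⁺ still has 1 valence electron; Be⁺ still has 1 valence electron.
All are still removing valence electrons, so compare the +1 ions as you would atoms: IE_2 generally rises across a period (higher Z_eff) and falls down a group (larger shell), subject to the usual subshell exceptions.
Valence configurations: N⁺ [He]2s²2p², Ca⁺ [Ar]4s¹, Be⁺ [He]2s¹.
Tabulated IE_2 (kJ/mol): N 2856, Ca 1145, Be 1757.
So the second ionization energies run Ca < Be < N.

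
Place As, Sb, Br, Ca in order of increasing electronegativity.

Ca is in period 4, group 2; As is in period 4, group 15; Br is in period 4, group 17; Sb is in period 5, group 15.
Atoms toward the upper right of the periodic table pull bonding electrons most strongly.
Neither a single period nor a single group — weigh both effects.
Sb > Ca: the two effects oppose for this pair; the across-period effect wins (2.05 vs 1.00).
As > Sb: they share group 15; the group trend gives As the larger value.
Br > As: Br lies to the right of As in period 4, so the across-period effect alone puts Br higher.
Tabulated electronegativity (Pauling): Ca 1.00, As 2.18, Br 2.96, Sb 2.05.
So from lowest to highest: Ca < Sb < As < Br.

Ca < Sb < As < Br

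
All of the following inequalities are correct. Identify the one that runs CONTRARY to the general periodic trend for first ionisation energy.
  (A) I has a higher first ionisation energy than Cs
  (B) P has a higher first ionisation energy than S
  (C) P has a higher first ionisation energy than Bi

(B)

The general trend: first ionisation energy increases across a period and decreases down a group.
(A) I (period 5, group 17) vs Cs (period 6, group 1): the stated order agrees with the simple trend.
(B) P (period 3, group 15) vs S (period 3, group 16): the stated order contradicts the simple trend.
(C) P (period 3, group 15) vs Bi (period 6, group 15): the stated order agrees with the simple trend.
The exception is (B): S (3p⁴) ionizes more easily than half-filled P (3p³) because the paired 3p electron in S is pushed out by e⁻–e⁻ repulsion.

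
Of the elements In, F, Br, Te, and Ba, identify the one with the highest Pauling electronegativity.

F is in period 2, group 17; Br is in period 4, group 17; In is in period 5, group 13; Te is in period 5, group 16; Ba is in period 6, group 2.
Atoms toward the upper right of the periodic table pull bonding electrons most strongly.
These span different periods and groups, so the two trends combine.
In > Ba: relative to Ba, both the across-period and down-group shifts push In's electronegativity up.
Te > In: both are in period 5; the period trend gives Te the larger value.
Br > Te: both effects reinforce here, so Br is clearly the higher of the two.
F > Br: F sits above Br in group 17, so the down-group effect alone puts F higher.
Approximate values (Pauling): F 3.98, Br 2.96, In 1.78, Te 2.10, Ba 0.89.
The highest Pauling electronegativity among these belongs to F.

F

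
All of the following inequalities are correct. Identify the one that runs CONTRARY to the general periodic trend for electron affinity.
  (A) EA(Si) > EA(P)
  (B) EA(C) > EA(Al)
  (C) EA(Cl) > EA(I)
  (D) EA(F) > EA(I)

(A)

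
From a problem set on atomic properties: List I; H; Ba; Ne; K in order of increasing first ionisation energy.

K < Ba < I < H < Ne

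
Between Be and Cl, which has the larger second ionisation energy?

After 1 electron has been removed, what remains? Be⁺ still has 1 valence electron; Cl⁺ still has 6 valence electrons.
All are still removing valence electrons, so compare the +1 ions as you would atoms: IE_2 generally rises across a period (higher Z_eff) and falls down a group (larger shell), subject to the usual subshell exceptions.
Valence configurations: Be⁺ [He]2s¹, Cl⁺ [Ne]3s²3p⁴.
The numbers (kJ/mol): Be 1757, Cl 2298.
So the second ionization energies run Be < Cl.

Cl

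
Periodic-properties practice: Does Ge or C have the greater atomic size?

Ge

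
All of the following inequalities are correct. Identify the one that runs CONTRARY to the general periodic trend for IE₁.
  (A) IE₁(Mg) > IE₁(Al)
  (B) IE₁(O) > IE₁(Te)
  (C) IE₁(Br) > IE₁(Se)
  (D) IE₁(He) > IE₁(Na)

(A)

The general trend: IE₁ increases across a period and decreases down a group.
(A) Mg (period 3, group 2) vs Al (period 3, group 13): the stated order contradicts the simple trend.
(B) O (period 2, group 16) vs Te (period 5, group 16): the stated order agrees with the simple trend.
(C) Br (period 4, group 17) vs Se (period 4, group 16): the stated order agrees with the simple trend.
(D) He (period 1, group 18) vs Na (period 3, group 1): the stated order agrees with the simple trend.
The exception is (A): Al's single 3p electron is easier to remove than one from Mg's filled 3s².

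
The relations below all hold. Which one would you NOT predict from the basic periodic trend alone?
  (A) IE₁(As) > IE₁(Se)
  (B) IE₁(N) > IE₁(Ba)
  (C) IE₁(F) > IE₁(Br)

The general trend: first ionization energy increases across a period and decreases down a group.
(A) As (period 4, group 15) vs Se (period 4, group 16): the stated order contradicts the simple trend.
(B) N (period 2, group 15) vs Ba (period 6, group 2): the stated order agrees with the simple trend.
(C) F (period 2, group 17) vs Br (period 4, group 17): the stated order agrees with the simple trend.
The exception is (A): Se (4p⁴) ionizes more easily than half-filled As (4p³).

(A)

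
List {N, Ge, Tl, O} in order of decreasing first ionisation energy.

N is in period 2, group 15; O is in period 2, group 16; Ge is in period 4, group 14; Tl is in period 6, group 13.
First ionization energy rises across a period (greater Z_eff holds electrons more tightly) and falls down a group (valence electrons are farther from the nucleus).
Here both period and group differ, so the two effects have to be weighed against each other.
Ge > Tl: both effects reinforce here, so Ge is clearly the higher of the two.
O > Ge: relative to Ge, both the across-period and down-group shifts push O's first ionization energy up.
N > O: this pair runs against the simple trend — see the exception note.
Note the exception: N has a higher first ionization energy than O, contrary to the simple trend — pairing an electron in O's 2p⁴ costs repulsion energy, so O ionizes more easily than half-filled N (2p³).
For reference (kJ/mol): N 1402, O 1314, Ge 762, Tl 589.
So from highest to lowest: N > O > Ge > Tl.

N > O > Ge > Tl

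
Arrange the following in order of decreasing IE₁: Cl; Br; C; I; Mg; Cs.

Cl > Br > C > I > Mg > Cs

C is in period 2, group 14; Mg is in period 3, group 2; Cl is in period 3, group 17; Br is in period 4, group 17; I is in period 5, group 17; Cs is in period 6, group 1.
Across a period the outer electron is held more tightly (higher IE₁); down a group it sits in a higher shell, more shielded, and comes off more easily.
These span different periods and groups, so the two trends combine.
Mg > Cs: both effects reinforce here, so Mg is clearly the higher of the two.
I > Mg: the two effects oppose for this pair; the across-period effect wins (1008 vs 738 kJ/mol).
C > I: the two effects oppose for this pair; the down-group effect wins (1086 vs 1008 kJ/mol).
Br > C: the two effects oppose for this pair; the across-period effect wins (1140 vs 1086 kJ/mol).
Cl > Br: they share group 17; the group trend gives Cl the larger value.
Tabulated first ionization energy (kJ/mol): C 1086, Mg 738, Cl 1251, Br 1140, I 1008, Cs 376.
So from highest to lowest: Cl > Br > C > I > Mg > Cs.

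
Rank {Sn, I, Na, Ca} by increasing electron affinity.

Ca < Na < Sn < I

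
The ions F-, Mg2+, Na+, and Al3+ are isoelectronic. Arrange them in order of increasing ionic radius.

Al3+, Mg2+, Na+, F-

All of these have 10 electrons, so size is governed by nuclear charge alone: the more protons, the stronger the pull on the same electron cloud, and the smaller the ion.
Nuclear charges: Al3+ (Z=13), Mg2+ (Z=12), Na+ (Z=11), F- (Z=9).
Smallest to largest: Al3+ < Mg2+ < Na+ < F-.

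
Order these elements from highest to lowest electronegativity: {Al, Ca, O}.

O is in period 2, group 16; Al is in period 3, group 13; Ca is in period 4, group 2.
EN rises left→right (higher Z_eff, smaller atoms) and falls top→bottom (larger, more shielded atoms).
These span different periods and groups, so the two trends combine.
Al > Ca: both effects reinforce here, so Al is clearly the higher of the two.
O > Al: both effects reinforce here, so O is clearly the higher of the two.
Tabulated electronegativity (Pauling): O 3.44, Al 1.61, Ca 1.00.
So from highest to lowest: O > Al > Ca.

O, Al, Ca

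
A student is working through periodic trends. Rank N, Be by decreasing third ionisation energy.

Be > N

After 2 electrons have been removed, what remains? N²⁺ still has 3 valence electrons; Be²⁺ is the bare [He] core.
Pulling an electron out of a noble-gas core costs far more than removing a remaining valence electron, so Be sits at the high end of IE_3.
The numbers (kJ/mol): N 4578, Be 14849.
Putting it together, IE_3: N < Be.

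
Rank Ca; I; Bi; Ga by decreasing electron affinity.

Ca is in period 4, group 2; Ga is in period 4, group 13; I is in period 5, group 17; Bi is in period 6, group 15.
Electron affinity generally becomes more exothermic across a period toward the halogens and less exothermic down a group.
Neither a single period nor a single group — weigh both effects.
Ga > Ca: both are in period 4; the period trend gives Ga the larger value.
Bi > Ga: the two effects oppose for this pair; the across-period effect wins (91 vs 29 kJ/mol).
I > Bi: relative to Bi, both the across-period and down-group shifts push I's electron affinity up.
For reference (kJ/mol): Ca 2, Ga 29, I 295, Bi 91.
So from highest to lowest: I > Bi > Ga > Ca.

I, Bi, Ga, Ca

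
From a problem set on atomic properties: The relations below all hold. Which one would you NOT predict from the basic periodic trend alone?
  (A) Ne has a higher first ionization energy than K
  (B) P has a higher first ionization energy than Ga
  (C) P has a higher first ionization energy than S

The general trend: first ionization energy increases across a period and decreases down a group.
(A) Ne (period 2, group 18) vs K (period 4, group 1): the stated order agrees with the simple trend.
(B) P (period 3, group 15) vs Ga (period 4, group 13): the stated order agrees with the simple trend.
(C) P (period 3, group 15) vs S (period 3, group 16): the stated order contradicts the simple trend.
The exception is (C): S (3p⁴) ionizes more easily than half-filled P (3p³) because the paired 3p electron in S is pushed out by e⁻–e⁻ repulsion.

(C)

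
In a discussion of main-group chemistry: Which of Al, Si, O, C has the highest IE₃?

O

IE_3 is the cost of taking one more electron from the +2 cation: Al²⁺ still has 1 valence electron; Si²⁺ still has 2 valence electrons; O²⁺ still has 4 valence electrons; C²⁺ still has 2 valence electrons.
All are still removing valence electrons, so compare the +2 ions as you would atoms: IE_3 generally rises across a period (higher Z_eff) and falls down a group (larger shell), subject to the usual subshell exceptions.
Valence configurations: Al²⁺ [Ne]3s¹, Si²⁺ [Ne]3s², O²⁺ [He]2s²2p², C²⁺ [He]2s².
Approximate IE_3 values (kJ/mol): Al 2745, Si 3232, O 5300, C 4620.
So the third ionization energies run Al < Si < C < O.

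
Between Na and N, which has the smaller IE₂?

The second ionization energy removes an electron from the +1 ion. For each element: Na⁺ is the bare [Ne] core; N⁺ still has 4 valence electrons.
Breaking into a closed-shell core is much more expensive than removing a leftover valence electron — Na has the largest IE_2 here.
The numbers (kJ/mol): Na 4562, N 2856.
Hence IE_2: N < Na.

N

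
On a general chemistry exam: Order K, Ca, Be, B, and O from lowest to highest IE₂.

Ca < Be < B < K < O

After 1 electron has been removed, what remains? K⁺ is the bare [Ar] core; Ca⁺ still has 1 valence electron; Be⁺ still has 1 valence electron; B⁺ still has 2 valence electrons; O⁺ still has 5 valence electrons.
Usually core removal costs more than valence removal, but here the competition is close: a tightly held n=2 valence electron can cost more to remove than an n=3 core electron, so the actual values have to decide it.
Valence configurations: Ca⁺ [Ar]4s¹, Be⁺ [He]2s¹, B⁺ [He]2s², O⁺ [He]2s²2p³.
The numbers (kJ/mol): K 3052, Ca 1145, Be 1757, B 2427, O 3388.
Hence IE_2: Ca < Be < B < K < O.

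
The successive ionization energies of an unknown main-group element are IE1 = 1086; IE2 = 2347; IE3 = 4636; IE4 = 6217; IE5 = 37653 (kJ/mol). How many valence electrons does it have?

4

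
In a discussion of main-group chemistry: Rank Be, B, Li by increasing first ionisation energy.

Li < B < Be

Across a period the outer electron is held more tightly (higher IE₁); down a group it sits in a higher shell, more shielded, and comes off more easily.
All lie in period 2; the across-period trend (first ionization energy increases left to right) applies, with the exception below.
Note the exception: Be has a higher first ionization energy than B, contrary to the simple trend — removing B's lone 2p electron is easier than breaking Be's filled 2s².
Tabulated first ionization energy (kJ/mol): Li 520, Be 900, B 801.
So from lowest to highest: Li < B < Be.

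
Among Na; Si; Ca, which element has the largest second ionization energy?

IE_2 is the cost of taking one more electron from the +1 cation: Na⁺ is the bare [Ne] core; Si⁺ still has 3 valence electrons; Ca⁺ still has 1 valence electron.
Breaking into a closed-shell core is much more expensive than removing a leftover valence electron — Na has the largest IE_2 here.
Valence configurations: Si⁺ [Ne]3s²3p¹, Ca⁺ [Ar]4s¹.
The numbers (kJ/mol): Na 4562, Si 1577, Ca 1145.
Putting it together, IE_2: Ca < Si < Na.

Na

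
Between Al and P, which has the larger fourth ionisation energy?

Al

IE_4 is the cost of taking one more electron from the +3 cation: Al³⁺ is the bare [Ne] core; P³⁺ still has 2 valence electrons.
Pulling an electron out of a noble-gas core costs far more than removing a remaining valence electron, so Al sits at the high end of IE_4.
Tabulated IE_4 (kJ/mol): Al 11577, P 4964.
Putting it together, IE_4: P < Al.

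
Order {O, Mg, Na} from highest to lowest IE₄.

Consider each +3 ion: O³⁺ still has 3 valence electrons; Mg³⁺ is already 1 electron into the core; Na³⁺ is already 2 electrons into the core.
Core electrons are held far more tightly than valence electrons, so Na and Mg top the IE_4 order.
Approximate IE_4 values (kJ/mol): O 7469, Mg 10543, Na 9543.
Putting it together, IE_4: O < Na < Mg.

Mg, Na, O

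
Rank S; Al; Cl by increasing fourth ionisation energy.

After 3 electrons have been removed, what remains? S³⁺ still has 3 valence electrons; Al³⁺ is the bare [Ne] core; Cl³⁺ still has 4 valence electrons.
Core electrons are held far more tightly than valence electrons, so Al tops the IE_4 order.
Valence configurations: S³⁺ [Ne]3s²3p¹, Cl³⁺ [Ne]3s²3p².
Tabulated IE_4 (kJ/mol): S 4556, Al 11577, Cl 5159.
Hence IE_4: S < Cl < Al.

S < Cl < Al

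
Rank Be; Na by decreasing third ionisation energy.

After 2 electrons have been removed, what remains? Be²⁺ is the bare [He] core; Na²⁺ is already 1 electron into the core.
All of these are removing an electron from a noble-gas core or deeper; the smaller core (lower principal quantum number) is held far more tightly, and within a period the higher nuclear charge binds the same core more tightly.
The numbers (kJ/mol): Be 14849, Na 6910.
Hence IE_3: Na < Be.

Be > Na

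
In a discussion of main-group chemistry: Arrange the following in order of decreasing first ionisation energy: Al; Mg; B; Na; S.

S > B > Mg > Al > Na

IE₁ increases left→right with effective nuclear charge and decreases top→bottom as the valence shell moves farther out.
These span different periods and groups, so the two trends combine.
Al > Na: both are in period 3; the period trend gives Al the larger value.
Mg > Al: this pair runs against the simple trend — see the exception note.
B > Mg: relative to Mg, both the across-period and down-group shifts push B's first ionization energy up.
S > B: the two effects oppose for this pair; the across-period effect wins (1000 vs 801 kJ/mol).
Note the exception: Mg has a higher first ionization energy than Al, contrary to the simple trend — Al's single 3p electron is easier to remove than one from Mg's filled 3s².
Approximate values (kJ/mol): B 801, Na 496, Mg 738, Al 578, S 1000.
So from highest to lowest: S > B > Mg > Al > Na.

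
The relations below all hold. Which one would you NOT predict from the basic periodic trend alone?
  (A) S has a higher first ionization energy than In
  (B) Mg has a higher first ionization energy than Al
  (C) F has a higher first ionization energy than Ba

The general trend: first ionization energy increases across a period and decreases down a group.
(A) S (period 3, group 16) vs In (period 5, group 13): the stated order agrees with the simple trend.
(B) Mg (period 3, group 2) vs Al (period 3, group 13): the stated order contradicts the simple trend.
(C) F (period 2, group 17) vs Ba (period 6, group 2): the stated order agrees with the simple trend.
The exception is (B): Al's single 3p electron is easier to remove than one from Mg's filled 3s².

(B)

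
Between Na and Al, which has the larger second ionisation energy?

Na

The second ionization energy removes an electron from the +1 ion. For each element: Na⁺ is the bare [Ne] core; Al⁺ still has 2 valence electrons.
Breaking into a closed-shell core is much more expensive than removing a leftover valence electron — Na has the largest IE_2 here.
The numbers (kJ/mol): Na 4562, Al 1817.
Putting it together, IE_2: Al < Na.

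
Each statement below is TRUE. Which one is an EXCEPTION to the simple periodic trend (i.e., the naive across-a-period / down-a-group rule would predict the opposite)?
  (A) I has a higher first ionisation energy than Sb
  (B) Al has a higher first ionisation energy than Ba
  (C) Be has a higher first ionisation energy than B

The general trend: first ionisation energy increases across a period and decreases down a group.
(A) I (period 5, group 17) vs Sb (period 5, group 15): the stated order agrees with the simple trend.
(B) Al (period 3, group 13) vs Ba (period 6, group 2): the stated order agrees with the simple trend.
(C) Be (period 2, group 2) vs B (period 2, group 13): the stated order contradicts the simple trend.
The exception is (C): removing B's lone 2p electron is easier than breaking Be's filled 2s².

(C)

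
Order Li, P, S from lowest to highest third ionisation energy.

P, S, Li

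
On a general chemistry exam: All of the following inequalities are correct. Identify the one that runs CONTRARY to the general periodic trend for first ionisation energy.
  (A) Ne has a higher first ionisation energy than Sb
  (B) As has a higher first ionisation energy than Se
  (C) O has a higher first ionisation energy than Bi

(B)

The general trend: first ionisation energy increases across a period and decreases down a group.
(A) Ne (period 2, group 18) vs Sb (period 5, group 15): the stated order agrees with the simple trend.
(B) As (period 4, group 15) vs Se (period 4, group 16): the stated order contradicts the simple trend.
(C) O (period 2, group 16) vs Bi (period 6, group 15): the stated order agrees with the simple trend.
The exception is (B): Se (4p⁴) ionizes more easily than half-filled As (4p³).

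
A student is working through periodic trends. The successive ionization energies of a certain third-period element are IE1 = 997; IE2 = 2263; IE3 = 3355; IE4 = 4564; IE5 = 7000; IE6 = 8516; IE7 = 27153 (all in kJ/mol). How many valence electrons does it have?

6

Look for the largest jump between consecutive ionization energies: IE7/IE6 ≈ 3.2, far larger than any earlier ratio.
That jump marks the point where a core electron is being removed. So the atom has 6 valence electrons.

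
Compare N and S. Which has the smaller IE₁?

N is in period 2, group 15; S is in period 3, group 16.
Removing the outermost electron gets harder across a period and easier down a group.
These sit on a diagonal, where the across-period and down-group effects partly cancel.
N > S: period and group pull opposite ways; the down-group shift dominates (1402 vs 1000 kJ/mol).
For reference (kJ/mol): N 1402, S 1000.
So S has the smaller IE₁ (S < N).

S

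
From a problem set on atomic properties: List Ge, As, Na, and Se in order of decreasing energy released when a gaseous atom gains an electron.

Se > Ge > As > Na

Na is in period 3, group 1; Ge is in period 4, group 14; As is in period 4, group 15; Se is in period 4, group 16.
Electron affinity generally becomes more exothermic across a period toward the halogens and less exothermic down a group.
Here both period and group differ, so the two effects have to be weighed against each other.
As > Na: the two effects oppose for this pair; the across-period effect wins (78 vs 53 kJ/mol).
Ge > As: this pair runs against the simple trend — see the exception note.
Se > Ge: both are in period 4; the period trend gives Se the larger value.
Note the exception: Ge has a higher electron affinity than As, contrary to the simple trend — adding an electron to As's half-filled 4p³ is unfavourable, so Ge (4p²) has the more exothermic EA.
Tabulated electron affinity (kJ/mol): Na 53, Ge 119, As 78, Se 195.
So from highest to lowest: Se > Ge > As > Na.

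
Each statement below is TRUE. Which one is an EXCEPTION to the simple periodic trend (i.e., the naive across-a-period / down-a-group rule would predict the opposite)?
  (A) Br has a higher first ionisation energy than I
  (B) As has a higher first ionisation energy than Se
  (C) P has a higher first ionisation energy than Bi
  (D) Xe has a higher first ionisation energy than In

(B)

The general trend: first ionisation energy increases across a period and decreases down a group.
(A) Br (period 4, group 17) vs I (period 5, group 17): the stated order agrees with the simple trend.
(B) As (period 4, group 15) vs Se (period 4, group 16): the stated order contradicts the simple trend.
(C) P (period 3, group 15) vs Bi (period 6, group 15): the stated order agrees with the simple trend.
(D) Xe (period 5, group 18) vs In (period 5, group 13): the stated order agrees with the simple trend.
The exception is (B): Se (4p⁴) ionizes more easily than half-filled As (4p³).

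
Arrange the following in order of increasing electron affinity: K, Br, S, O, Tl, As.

O is in period 2, group 16; S is in period 3, group 16; K is in period 4, group 1; As is in period 4, group 15; Br is in period 4, group 17; Tl is in period 6, group 13.
Atoms with high Z_eff and room in the valence shell (especially the halogens) have the most exothermic electron affinities.
These span different periods and groups, so the two trends combine.
K > Tl: period and group pull opposite ways; the down-group shift dominates (48 vs 19 kJ/mol).
As > K: both are in period 4; the period trend gives As the larger value.
O > As: relative to As, both the across-period and down-group shifts push O's electron affinity up.
S > O: this pair runs against the simple trend — see the exception note.
Br > S: period and group pull opposite ways; the across-period shift dominates (325 vs 200 kJ/mol).
Note the exception: S has a higher electron affinity than O, contrary to the simple trend — the compact 2p subshell of O repels the added electron more than S's larger 3p does.
Tabulated electron affinity (kJ/mol): O 141, S 200, K 48, As 78, Br 325, Tl 19.
So from lowest to highest: Tl < K < As < O < S < Br.

Tl < K < As < O < S < Br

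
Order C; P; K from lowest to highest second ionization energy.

P < C < K

IE_2 is the cost of taking one more electron from the +1 cation: C⁺ still has 3 valence electrons; P⁺ still has 4 valence electrons; K⁺ is the bare [Ar] core.
Pulling an electron out of a noble-gas core costs far more than removing a remaining valence electron, so K sits at the high end of IE_2.
Valence configurations: C⁺ [He]2s²2p¹, P⁺ [Ne]3s²3p².
Approximate IE_2 values (kJ/mol): C 2353, P 1907, K 3052.
Putting it together, IE_2: P < C < K.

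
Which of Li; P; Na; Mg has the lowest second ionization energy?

Mg

Consider each +1 ion: Li⁺ is the bare [He] core; P⁺ still has 4 valence electrons; Na⁺ is the bare [Ne] core; Mg⁺ still has 1 valence electron.
Core electrons are held far more tightly than valence electrons, so Na and Li top the IE_2 order.
Valence configurations: P⁺ [Ne]3s²3p², Mg⁺ [Ne]3s¹.
Tabulated IE_2 (kJ/mol): Li 7298, P 1907, Na 4562, Mg 1451.
Hence IE_2: Mg < P < Na < Li.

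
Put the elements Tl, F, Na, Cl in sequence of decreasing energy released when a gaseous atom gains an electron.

Cl, F, Na, Tl

Adding an electron releases more energy for atoms nearer the top right (short of the noble gases).
Neither a single period nor a single group — weigh both effects.
Na > Tl: the two effects oppose for this pair; the down-group effect wins (53 vs 19 kJ/mol).
F > Na: both effects reinforce here, so F is clearly the higher of the two.
Cl > F: this pair runs against the simple trend — see the exception note.
Note the exception: Cl has a higher electron affinity than F, contrary to the simple trend — F's small 2p subshell makes the incoming electron feel strong e⁻–e⁻ repulsion, so Cl actually releases more energy on gaining an electron.
Tabulated electron affinity (kJ/mol): F 328, Na 53, Cl 349, Tl 19.
So from highest to lowest: Cl > F > Na > Tl.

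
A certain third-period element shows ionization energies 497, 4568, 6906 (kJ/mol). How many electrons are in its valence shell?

Look for the largest jump between consecutive ionization energies: IE2/IE1 ≈ 9.2, far larger than any earlier ratio.
That jump marks the point where a core electron is being removed. So the atom has 1 valence electron.

1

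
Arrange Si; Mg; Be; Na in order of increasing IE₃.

After 2 electrons have been removed, what remains? Si²⁺ still has 2 valence electrons; Mg²⁺ is the bare [Ne] core; Be²⁺ is the bare [He] core; Na²⁺ is already 1 electron into the core.
Pulling an electron out of a noble-gas core costs far more than removing a remaining valence electron, so Na, Mg and Be sit at the high end of IE_3.
Approximate IE_3 values (kJ/mol): Si 3232, Mg 7733, Be 14849, Na 6910.
Putting it together, IE_3: Si < Na < Mg < Be.

Si < Na < Mg < Be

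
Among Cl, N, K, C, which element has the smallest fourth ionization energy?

Cl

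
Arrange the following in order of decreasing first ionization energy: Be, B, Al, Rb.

Be > B > Al > Rb

First ionization energy rises across a period (greater Z_eff holds electrons more tightly) and falls down a group (valence electrons are farther from the nucleus).
These span different periods and groups, so the two trends combine.
Al > Rb: both effects reinforce here, so Al is clearly the higher of the two.
B > Al: B sits above Al in group 13, so the down-group effect alone puts B higher.
Be > B: this pair runs against the simple trend — see the exception note.
Note the exception: Be has a higher first ionization energy than B, contrary to the simple trend — removing B's lone 2p electron is easier than breaking Be's filled 2s².
Tabulated first ionization energy (kJ/mol): Be 900, B 801, Al 578, Rb 403.
So from highest to lowest: Be > B > Al > Rb.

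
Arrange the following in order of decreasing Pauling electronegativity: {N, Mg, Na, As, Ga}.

N, As, Ga, Mg, Na

N is in period 2, group 15; Na is in period 3, group 1; Mg is in period 3, group 2; Ga is in period 4, group 13; As is in period 4, group 15.
Smaller atoms with higher effective nuclear charge are more electronegative.
Here both period and group differ, so the two effects have to be weighed against each other.
Mg > Na: Mg lies to the right of Na in period 3, so the across-period effect alone puts Mg higher.
Ga > Mg: period and group pull opposite ways; the across-period shift dominates (1.81 vs 1.31).
As > Ga: As lies to the right of Ga in period 4, so the across-period effect alone puts As higher.
N > As: they share group 15; the group trend gives N the larger value.
For reference (Pauling): N 3.04, Na 0.93, Mg 1.31, Ga 1.81, As 2.18.
So from highest to lowest: N > As > Ga > Mg > Na.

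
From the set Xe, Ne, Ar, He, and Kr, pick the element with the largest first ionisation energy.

He

He is in period 1, group 18; Ne is in period 2, group 18; Ar is in period 3, group 18; Kr is in period 4, group 18; Xe is in period 5, group 18.
Across a period the outer electron is held more tightly (higher IE₁); down a group it sits in a higher shell, more shielded, and comes off more easily.
All are in group 18, so first ionization energy increases up the group.
The largest first ionisation energy among these belongs to He.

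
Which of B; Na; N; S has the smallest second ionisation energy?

The second ionization energy removes an electron from the +1 ion. For each element: B⁺ still has 2 valence electrons; Na⁺ is the bare [Ne] core; N⁺ still has 4 valence electrons; S⁺ still has 5 valence electrons.
Core electrons are held far more tightly than valence electrons, so Na tops the IE_2 order.
Valence configurations: B⁺ [He]2s², N⁺ [He]2s²2p², S⁺ [Ne]3s²3p³.
The numbers (kJ/mol): B 2427, Na 4562, N 2856, S 2252.
Hence IE_2: S < B < N < Na.

S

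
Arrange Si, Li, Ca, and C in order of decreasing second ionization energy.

Li, C, Si, Ca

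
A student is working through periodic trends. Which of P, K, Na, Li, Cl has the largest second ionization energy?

Li

Consider each +1 ion: P⁺ still has 4 valence electrons; K⁺ is the bare [Ar] core; Na⁺ is the bare [Ne] core; Li⁺ is the bare [He] core; Cl⁺ still has 6 valence electrons.
Core electrons are held far more tightly than valence electrons, so K, Na and Li top the IE_2 order.
Valence configurations: P⁺ [Ne]3s²3p², Cl⁺ [Ne]3s²3p⁴.
Tabulated IE_2 (kJ/mol): P 1907, K 3052, Na 4562, Li 7298, Cl 2298.
Putting it together, IE_2: P < Cl < K < Na < Li.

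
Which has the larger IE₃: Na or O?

Na

After 2 electrons have been removed, what remains? Na²⁺ is already 1 electron into the core; O²⁺ still has 4 valence electrons.
Core electrons are held far more tightly than valence electrons, so Na tops the IE_3 order.
Tabulated IE_3 (kJ/mol): Na 6910, O 5300.
Putting it together, IE_3: O < Na.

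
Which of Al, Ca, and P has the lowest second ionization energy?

Ca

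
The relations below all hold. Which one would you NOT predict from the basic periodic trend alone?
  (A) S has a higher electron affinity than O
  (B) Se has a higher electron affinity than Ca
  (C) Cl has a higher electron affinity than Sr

(A)

The general trend: electron affinity increases across a period and decreases down a group.
(A) S (period 3, group 16) vs O (period 2, group 16): the stated order contradicts the simple trend.
(B) Se (period 4, group 16) vs Ca (period 4, group 2): the stated order agrees with the simple trend.
(C) Cl (period 3, group 17) vs Sr (period 5, group 2): the stated order agrees with the simple trend.
The exception is (A): the compact 2p subshell of O repels the added electron more than S's larger 3p does.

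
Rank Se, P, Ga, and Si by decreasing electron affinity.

Si is in period 3, group 14; P is in period 3, group 15; Ga is in period 4, group 13; Se is in period 4, group 16.
Electron affinity generally becomes more exothermic across a period toward the halogens and less exothermic down a group.
These span different periods and groups, so the two trends combine.
P > Ga: both effects reinforce here, so P is clearly the higher of the two.
Si > P: this pair runs against the simple trend — see the exception note.
Se > Si: period and group pull opposite ways; the across-period shift dominates (195 vs 134 kJ/mol).
Note the exception: Si has a higher electron affinity than P, contrary to the simple trend — adding an electron to P's half-filled 3p³ is unfavourable, so Si (3p²) has the more exothermic EA.
Tabulated electron affinity (kJ/mol): Si 134, P 72, Ga 29, Se 195.
So from highest to lowest: Se > Si > P > Ga.

Se > Si > P > Ga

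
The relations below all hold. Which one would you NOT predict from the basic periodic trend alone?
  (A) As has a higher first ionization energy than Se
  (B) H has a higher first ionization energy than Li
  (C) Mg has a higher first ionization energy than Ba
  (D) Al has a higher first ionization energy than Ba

(A)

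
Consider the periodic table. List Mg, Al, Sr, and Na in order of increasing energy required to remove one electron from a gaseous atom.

Na is in period 3, group 1; Mg is in period 3, group 2; Al is in period 3, group 13; Sr is in period 5, group 2.
Removing the outermost electron gets harder across a period and easier down a group.
These span different periods and groups, so the two trends combine.
Sr > Na: the two effects oppose for this pair; the across-period effect wins (550 vs 496 kJ/mol).
Al > Sr: relative to Sr, both the across-period and down-group shifts push Al's first ionization energy up.
Mg > Al: this pair runs against the simple trend — see the exception note.
Note the exception: Mg has a higher first ionization energy than Al, contrary to the simple trend — Al's single 3p electron is easier to remove than one from Mg's filled 3s².
For reference (kJ/mol): Na 496, Mg 738, Al 578, Sr 550.
So from lowest to highest: Na < Sr < Al < Mg.

Na < Sr < Al < Mg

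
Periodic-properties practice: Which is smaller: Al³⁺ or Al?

Forming Al³⁺ removes 3 electrons from Al. Fewer electrons for the same nuclear charge means less shielding and a higher Z_eff on the remaining electrons, and for main-group metals the entire outer shell is lost.
A cation is smaller than its parent atom: Al³⁺ < Al.

Al³⁺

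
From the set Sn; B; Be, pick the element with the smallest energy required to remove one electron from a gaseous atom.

Be is in period 2, group 2; B is in period 2, group 13; Sn is in period 5, group 14.
Across a period the outer electron is held more tightly (higher IE₁); down a group it sits in a higher shell, more shielded, and comes off more easily.
Here both period and group differ, so the two effects have to be weighed against each other.
B > Sn: period and group pull opposite ways; the down-group shift dominates (801 vs 709 kJ/mol).
Be > B: this pair runs against the simple trend — see the exception note.
Note the exception: Be has a higher first ionization energy than B, contrary to the simple trend — removing B's lone 2p electron is easier than breaking Be's filled 2s².
Approximate values (kJ/mol): Be 900, B 801, Sn 709.
The smallest energy required to remove one electron from a gaseous atom among these belongs to Sn.

Sn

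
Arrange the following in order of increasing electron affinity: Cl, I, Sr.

Sr < I < Cl

Cl is in period 3, group 17; Sr is in period 5, group 2; I is in period 5, group 17.
EA tends to increase across a period and decrease down a group, though the pattern is less regular than for IE or radius.
Neither a single period nor a single group — weigh both effects.
I > Sr: I lies to the right of Sr in period 5, so the across-period effect alone puts I higher.
Cl > I: Cl sits above I in group 17, so the down-group effect alone puts Cl higher.
For reference (kJ/mol): Cl 349, Sr 5, I 295.
So from lowest to highest: Sr < I < Cl.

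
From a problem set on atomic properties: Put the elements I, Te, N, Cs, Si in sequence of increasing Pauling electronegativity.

N is in period 2, group 15; Si is in period 3, group 14; Te is in period 5, group 16; I is in period 5, group 17; Cs is in period 6, group 1.
Electronegativity increases across a period and decreases down a group, tracking effective nuclear charge and atomic size.
Neither a single period nor a single group — weigh both effects.
Si > Cs: relative to Cs, both the across-period and down-group shifts push Si's electronegativity up.
Te > Si: period and group pull opposite ways; the across-period shift dominates (2.10 vs 1.90).
I > Te: I lies to the right of Te in period 5, so the across-period effect alone puts I higher.
N > I: period and group pull opposite ways; the down-group shift dominates (3.04 vs 2.66).
Approximate values (Pauling): N 3.04, Si 1.90, Te 2.10, I 2.66, Cs 0.79.
So from lowest to highest: Cs < Si < Te < I < N.

Cs < Si < Te < I < N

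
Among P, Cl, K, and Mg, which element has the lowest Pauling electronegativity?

K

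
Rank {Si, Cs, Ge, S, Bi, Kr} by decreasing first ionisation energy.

Across a period the outer electron is held more tightly (higher IE₁); down a group it sits in a higher shell, more shielded, and comes off more easily.
These span different periods and groups, so the two trends combine.
Bi > Cs: both are in period 6; the period trend gives Bi the larger value.
Ge > Bi: the two effects oppose for this pair; the down-group effect wins (762 vs 703 kJ/mol).
Si > Ge: they share group 14; the group trend gives Si the larger value.
S > Si: both are in period 3; the period trend gives S the larger value.
Kr > S: the two effects oppose for this pair; the across-period effect wins (1351 vs 1000 kJ/mol).
Approximate values (kJ/mol): Si 786, S 1000, Ge 762, Kr 1351, Cs 376, Bi 703.
So from highest to lowest: Kr > S > Si > Ge > Bi > Cs.

Kr > S > Si > Ge > Bi > Cs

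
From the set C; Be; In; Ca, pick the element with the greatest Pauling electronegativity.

Be is in period 2, group 2; C is in period 2, group 14; Ca is in period 4, group 2; In is in period 5, group 13.
Smaller atoms with higher effective nuclear charge are more electronegative.
Here both period and group differ, so the two effects have to be weighed against each other.
Be > Ca: Be sits above Ca in group 2, so the down-group effect alone puts Be higher.
In > Be: period and group pull opposite ways; the across-period shift dominates (1.78 vs 1.57).
C > In: relative to In, both the across-period and down-group shifts push C's electronegativity up.
For reference (Pauling): Be 1.57, C 2.55, Ca 1.00, In 1.78.
The greatest Pauling electronegativity among these belongs to C.

C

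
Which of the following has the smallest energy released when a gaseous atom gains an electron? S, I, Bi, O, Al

Al

O is in period 2, group 16; Al is in period 3, group 13; S is in period 3, group 16; I is in period 5, group 17; Bi is in period 6, group 15.
Adding an electron releases more energy for atoms nearer the top right (short of the noble gases).
Neither a single period nor a single group — weigh both effects.
Bi > Al: the two effects oppose for this pair; the across-period effect wins (91 vs 42 kJ/mol).
O > Bi: relative to Bi, both the across-period and down-group shifts push O's electron affinity up.
S > O: this pair runs against the simple trend — see the exception note.
I > S: period and group pull opposite ways; the across-period shift dominates (295 vs 200 kJ/mol).
Note the exception: S has a higher electron affinity than O, contrary to the simple trend — the compact 2p subshell of O repels the added electron more than S's larger 3p does.
For reference (kJ/mol): O 141, Al 42, S 200, I 295, Bi 91.
The smallest energy released when a gaseous atom gains an electron among these belongs to Al.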